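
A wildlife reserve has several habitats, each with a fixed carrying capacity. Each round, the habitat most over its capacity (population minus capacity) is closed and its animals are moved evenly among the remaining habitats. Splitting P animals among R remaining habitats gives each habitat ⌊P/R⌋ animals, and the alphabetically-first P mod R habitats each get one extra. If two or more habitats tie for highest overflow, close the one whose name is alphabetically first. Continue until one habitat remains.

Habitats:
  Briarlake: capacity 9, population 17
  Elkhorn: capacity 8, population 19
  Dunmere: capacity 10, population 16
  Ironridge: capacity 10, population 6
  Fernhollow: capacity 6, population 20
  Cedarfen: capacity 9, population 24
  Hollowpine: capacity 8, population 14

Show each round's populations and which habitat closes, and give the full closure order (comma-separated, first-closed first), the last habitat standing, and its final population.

Closure order: Cedarfen, Fernhollow, Elkhorn, Briarlake, Dunmere, Hollowpine
Last habitat: Ironridge with 116 animals

Round 1: Briarlake=17 Cedarfen=24 Dunmere=16 Elkhorn=19 Fernhollow=20 Hollowpine=14 Ironridge=6 → close Cedarfen (overflow 15)
  24÷6 = 4 each, +1 to first 0
Round 2: Briarlake=21 Dunmere=20 Elkhorn=23 Fernhollow=24 Hollowpine=18 Ironridge=10 → close Fernhollow (overflow 18)
  24÷5 = 4 each, +1 to first 4
Round 3: Briarlake=26 Dunmere=25 Elkhorn=28 Hollowpine=23 Ironridge=14 → close Elkhorn (overflow 20)
  28÷4 = 7 each, +1 to first 0
Round 4: Briarlake=33 Dunmere=32 Hollowpine=30 Ironridge=21 → close Briarlake (overflow 24)
  33÷3 = 11 each, +1 to first 0
Round 5: Dunmere=43 Hollowpine=41 Ironridge=32 → close Dunmere (overflow 33)
  43÷2 = 21 each, +1 to first 1
Round 6: Hollowpine=63 Ironridge=53 → close Hollowpine (overflow 55)
  63÷1 = 63 each, +1 to first 0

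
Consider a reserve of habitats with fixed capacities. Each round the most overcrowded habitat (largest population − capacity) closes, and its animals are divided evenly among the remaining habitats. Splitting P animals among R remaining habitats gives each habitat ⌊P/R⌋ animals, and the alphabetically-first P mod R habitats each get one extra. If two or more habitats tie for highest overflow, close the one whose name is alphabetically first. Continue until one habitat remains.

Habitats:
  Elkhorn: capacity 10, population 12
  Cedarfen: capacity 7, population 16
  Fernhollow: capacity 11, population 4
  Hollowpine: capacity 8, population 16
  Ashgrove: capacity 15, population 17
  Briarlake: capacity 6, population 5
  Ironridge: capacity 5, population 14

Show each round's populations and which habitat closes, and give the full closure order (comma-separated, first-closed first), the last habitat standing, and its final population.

Closure order: Cedarfen, Ironridge, Hollowpine, Ashgrove, Elkhorn, Briarlake
Last habitat: Fernhollow with 84 animals

Round 1: Ashgrove=17 Briarlake=5 Cedarfen=16 Elkhorn=12 Fernhollow=4 Hollowpine=16 Ironridge=14 → close Cedarfen (overflow 9)
  16÷6 = 2 each, +1 to first 4
Round 2: Ashgrove=20 Briarlake=8 Elkhorn=15 Fernhollow=7 Hollowpine=18 Ironridge=16 → close Ironridge (overflow 11)
  16÷5 = 3 each, +1 to first 1
Round 3: Ashgrove=24 Briarlake=11 Elkhorn=18 Fernhollow=10 Hollowpine=21 → close Hollowpine (overflow 13)
  21÷4 = 5 each, +1 to first 1
Round 4: Ashgrove=30 Briarlake=16 Elkhorn=23 Fernhollow=15 → close Ashgrove (overflow 15)
  30÷3 = 10 each, +1 to first 0
Round 5: Briarlake=26 Elkhorn=33 Fernhollow=25 → close Elkhorn (overflow 23)
  33÷2 = 16 each, +1 to first 1
Round 6: Briarlake=43 Fernhollow=41 → close Briarlake (overflow 37)
  43÷1 = 43 each, +1 to first 0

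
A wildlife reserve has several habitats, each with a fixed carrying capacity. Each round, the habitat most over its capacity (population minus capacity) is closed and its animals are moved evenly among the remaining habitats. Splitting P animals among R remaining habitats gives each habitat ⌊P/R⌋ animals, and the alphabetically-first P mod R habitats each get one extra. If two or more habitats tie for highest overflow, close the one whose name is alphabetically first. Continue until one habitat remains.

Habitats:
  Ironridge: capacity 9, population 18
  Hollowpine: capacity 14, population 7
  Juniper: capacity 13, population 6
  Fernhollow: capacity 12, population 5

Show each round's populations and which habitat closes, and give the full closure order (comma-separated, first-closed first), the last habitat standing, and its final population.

Closure order: Ironridge, Fernhollow, Hollowpine
Last habitat: Juniper with 36 animals

Round 1: Fernhollow=5 Hollowpine=7 Ironridge=18 Juniper=6 → close Ironridge (overflow 9)
  18÷3 = 6 each, +1 to first 0
Round 2: Fernhollow=11 Hollowpine=13 Juniper=12 → close Fernhollow (overflow -1)
  11÷2 = 5 each, +1 to first 1
Round 3: Hollowpine=19 Juniper=17 → close Hollowpine (overflow 5)
  19÷1 = 19 each, +1 to first 0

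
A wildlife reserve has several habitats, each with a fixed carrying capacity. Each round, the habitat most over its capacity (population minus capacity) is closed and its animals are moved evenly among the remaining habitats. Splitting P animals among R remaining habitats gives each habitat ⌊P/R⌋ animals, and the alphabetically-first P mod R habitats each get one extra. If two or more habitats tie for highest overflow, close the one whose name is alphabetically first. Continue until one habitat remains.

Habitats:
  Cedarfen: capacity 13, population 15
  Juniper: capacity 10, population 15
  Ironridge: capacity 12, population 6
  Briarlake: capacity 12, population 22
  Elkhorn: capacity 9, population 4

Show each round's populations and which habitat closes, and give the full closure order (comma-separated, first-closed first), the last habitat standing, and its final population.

Closure order: Briarlake, Juniper, Cedarfen, Elkhorn
Last habitat: Ironridge with 62 animals

Round 1: Briarlake=22 Cedarfen=15 Elkhorn=4 Ironridge=6 Juniper=15 → close Briarlake (overflow 10)
  22÷4 = 5 each, +1 to first 2
Round 2: Cedarfen=21 Elkhorn=10 Ironridge=11 Juniper=20 → close Juniper (overflow 10)
  20÷3 = 6 each, +1 to first 2
Round 3: Cedarfen=28 Elkhorn=17 Ironridge=17 → close Cedarfen (overflow 15)
  28÷2 = 14 each, +1 to first 0
Round 4: Elkhorn=31 Ironridge=31 → close Elkhorn (overflow 22)
  31÷1 = 31 each, +1 to first 0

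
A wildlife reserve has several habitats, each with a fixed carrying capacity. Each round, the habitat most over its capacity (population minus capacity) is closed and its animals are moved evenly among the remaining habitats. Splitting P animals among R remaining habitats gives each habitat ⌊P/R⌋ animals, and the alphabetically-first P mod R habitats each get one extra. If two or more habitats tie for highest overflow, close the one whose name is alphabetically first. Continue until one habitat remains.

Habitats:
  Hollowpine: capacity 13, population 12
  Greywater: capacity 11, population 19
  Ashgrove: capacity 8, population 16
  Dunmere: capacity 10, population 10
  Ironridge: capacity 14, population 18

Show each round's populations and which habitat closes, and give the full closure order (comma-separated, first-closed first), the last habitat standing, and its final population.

Closure order: Ashgrove, Greywater, Ironridge, Dunmere
Last habitat: Hollowpine with 75 animals

Round 1: Ashgrove=16 Dunmere=10 Greywater=19 Hollowpine=12 Ironridge=18 → close Ashgrove (overflow 8)
  16÷4 = 4 each, +1 to first 0
Round 2: Dunmere=14 Greywater=23 Hollowpine=16 Ironridge=22 → close Greywater (overflow 12)
  23÷3 = 7 each, +1 to first 2
Round 3: Dunmere=22 Hollowpine=24 Ironridge=29 → close Ironridge (overflow 15)
  29÷2 = 14 each, +1 to first 1
Round 4: Dunmere=37 Hollowpine=38 → close Dunmere (overflow 27)
  37÷1 = 37 each, +1 to first 0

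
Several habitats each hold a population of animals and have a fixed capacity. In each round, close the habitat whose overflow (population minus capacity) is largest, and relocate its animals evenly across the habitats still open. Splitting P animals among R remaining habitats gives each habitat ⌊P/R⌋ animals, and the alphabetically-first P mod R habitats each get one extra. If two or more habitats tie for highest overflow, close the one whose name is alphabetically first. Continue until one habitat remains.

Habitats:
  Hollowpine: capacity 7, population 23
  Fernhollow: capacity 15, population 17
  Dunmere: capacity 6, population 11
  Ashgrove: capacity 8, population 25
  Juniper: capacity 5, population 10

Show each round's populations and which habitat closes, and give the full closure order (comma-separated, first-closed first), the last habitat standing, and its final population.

Closure order: Ashgrove, Hollowpine, Dunmere, Juniper
Last habitat: Fernhollow with 86 animals

Round 1: Ashgrove=25 Dunmere=11 Fernhollow=17 Hollowpine=23 Juniper=10 → close Ashgrove (overflow 17)
  25÷4 = 6 each, +1 to first 1
Round 2: Dunmere=18 Fernhollow=23 Hollowpine=29 Juniper=16 → close Hollowpine (overflow 22)
  29÷3 = 9 each, +1 to first 2
Round 3: Dunmere=28 Fernhollow=33 Juniper=25 → close Dunmere (overflow 22)
  28÷2 = 14 each, +1 to first 0
Round 4: Fernhollow=47 Juniper=39 → close Juniper (overflow 34)
  39÷1 = 39 each, +1 to first 0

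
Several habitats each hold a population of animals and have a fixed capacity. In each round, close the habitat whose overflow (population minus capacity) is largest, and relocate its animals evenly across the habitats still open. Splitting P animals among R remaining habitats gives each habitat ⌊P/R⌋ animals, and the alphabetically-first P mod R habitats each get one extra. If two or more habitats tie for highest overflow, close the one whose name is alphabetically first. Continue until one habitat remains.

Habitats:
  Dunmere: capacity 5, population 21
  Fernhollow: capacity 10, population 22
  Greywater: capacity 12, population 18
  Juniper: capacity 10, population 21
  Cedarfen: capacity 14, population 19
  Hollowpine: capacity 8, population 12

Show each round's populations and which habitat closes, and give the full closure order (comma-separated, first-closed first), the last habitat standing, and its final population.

Round 1: Cedarfen=19 Dunmere=21 Fernhollow=22 Greywater=18 Hollowpine=12 Juniper=21 → close Dunmere (overflow 16)
  21÷5 = 4 each, +1 to first 1
Round 2: Cedarfen=24 Fernhollow=26 Greywater=22 Hollowpine=16 Juniper=25 → close Fernhollow (overflow 16)
  26÷4 = 6 each, +1 to first 2
Round 3: Cedarfen=31 Greywater=29 Hollowpine=22 Juniper=31 → close Juniper (overflow 21)
  31÷3 = 10 each, +1 to first 1
Round 4: Cedarfen=42 Greywater=39 Hollowpine=32 → close Cedarfen (overflow 28)
  42÷2 = 21 each, +1 to first 0
Round 5: Greywater=60 Hollowpine=53 → close Greywater (overflow 48)
  60÷1 = 60 each, +1 to first 0

Closure order: Dunmere, Fernhollow, Juniper, Cedarfen, Greywater
Last habitat: Hollowpine with 113 animals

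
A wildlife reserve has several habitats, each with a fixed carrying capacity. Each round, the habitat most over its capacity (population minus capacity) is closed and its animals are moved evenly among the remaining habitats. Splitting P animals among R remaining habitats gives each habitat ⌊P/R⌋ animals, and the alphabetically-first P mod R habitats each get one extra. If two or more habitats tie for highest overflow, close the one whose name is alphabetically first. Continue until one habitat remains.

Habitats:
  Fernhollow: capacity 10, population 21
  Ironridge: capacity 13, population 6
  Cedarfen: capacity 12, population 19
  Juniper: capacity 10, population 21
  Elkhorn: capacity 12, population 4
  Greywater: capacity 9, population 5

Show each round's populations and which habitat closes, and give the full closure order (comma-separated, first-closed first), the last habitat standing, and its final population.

Closure order: Fernhollow, Juniper, Cedarfen, Greywater, Elkhorn
Last habitat: Ironridge with 76 animals

Round 1: Cedarfen=19 Elkhorn=4 Fernhollow=21 Greywater=5 Ironridge=6 Juniper=21 → close Fernhollow (overflow 11)
  21÷5 = 4 each, +1 to first 1
Round 2: Cedarfen=24 Elkhorn=8 Greywater=9 Ironridge=10 Juniper=25 → close Juniper (overflow 15)
  25÷4 = 6 each, +1 to first 1
Round 3: Cedarfen=31 Elkhorn=14 Greywater=15 Ironridge=16 → close Cedarfen (overflow 19)
  31÷3 = 10 each, +1 to first 1
Round 4: Elkhorn=25 Greywater=25 Ironridge=26 → close Greywater (overflow 16)
  25÷2 = 12 each, +1 to first 1
Round 5: Elkhorn=38 Ironridge=38 → close Elkhorn (overflow 26)
  38÷1 = 38 each, +1 to first 0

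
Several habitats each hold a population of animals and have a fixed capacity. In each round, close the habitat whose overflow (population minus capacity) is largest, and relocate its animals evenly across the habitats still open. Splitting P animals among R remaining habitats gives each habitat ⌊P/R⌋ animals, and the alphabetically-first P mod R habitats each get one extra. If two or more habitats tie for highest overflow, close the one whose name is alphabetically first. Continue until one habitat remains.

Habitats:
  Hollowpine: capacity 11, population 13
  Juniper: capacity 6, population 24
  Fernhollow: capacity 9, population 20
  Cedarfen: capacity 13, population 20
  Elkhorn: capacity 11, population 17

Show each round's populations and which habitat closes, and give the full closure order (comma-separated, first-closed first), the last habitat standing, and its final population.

Round 1: Cedarfen=20 Elkhorn=17 Fernhollow=20 Hollowpine=13 Juniper=24 → close Juniper (overflow 18)
  24÷4 = 6 each, +1 to first 0
Round 2: Cedarfen=26 Elkhorn=23 Fernhollow=26 Hollowpine=19 → close Fernhollow (overflow 17)
  26÷3 = 8 each, +1 to first 2
Round 3: Cedarfen=35 Elkhorn=32 Hollowpine=27 → close Cedarfen (overflow 22)
  35÷2 = 17 each, +1 to first 1
Round 4: Elkhorn=50 Hollowpine=44 → close Elkhorn (overflow 39)
  50÷1 = 50 each, +1 to first 0

Closure order: Juniper, Fernhollow, Cedarfen, Elkhorn
Last habitat: Hollowpine with 94 animals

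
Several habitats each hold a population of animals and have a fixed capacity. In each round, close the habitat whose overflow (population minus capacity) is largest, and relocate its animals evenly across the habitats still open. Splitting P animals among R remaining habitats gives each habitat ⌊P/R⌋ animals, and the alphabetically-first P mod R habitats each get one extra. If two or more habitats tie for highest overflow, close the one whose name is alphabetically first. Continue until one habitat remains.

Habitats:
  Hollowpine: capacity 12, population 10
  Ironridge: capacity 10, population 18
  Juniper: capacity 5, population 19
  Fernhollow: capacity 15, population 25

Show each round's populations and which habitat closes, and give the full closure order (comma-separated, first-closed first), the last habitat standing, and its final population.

Closure order: Juniper, Fernhollow, Ironridge
Last habitat: Hollowpine with 72 animals

Round 1: Fernhollow=25 Hollowpine=10 Ironridge=18 Juniper=19 → close Juniper (overflow 14)
  19÷3 = 6 each, +1 to first 1
Round 2: Fernhollow=32 Hollowpine=16 Ironridge=24 → close Fernhollow (overflow 17)
  32÷2 = 16 each, +1 to first 0
Round 3: Hollowpine=32 Ironridge=40 → close Ironridge (overflow 30)
  40÷1 = 40 each, +1 to first 0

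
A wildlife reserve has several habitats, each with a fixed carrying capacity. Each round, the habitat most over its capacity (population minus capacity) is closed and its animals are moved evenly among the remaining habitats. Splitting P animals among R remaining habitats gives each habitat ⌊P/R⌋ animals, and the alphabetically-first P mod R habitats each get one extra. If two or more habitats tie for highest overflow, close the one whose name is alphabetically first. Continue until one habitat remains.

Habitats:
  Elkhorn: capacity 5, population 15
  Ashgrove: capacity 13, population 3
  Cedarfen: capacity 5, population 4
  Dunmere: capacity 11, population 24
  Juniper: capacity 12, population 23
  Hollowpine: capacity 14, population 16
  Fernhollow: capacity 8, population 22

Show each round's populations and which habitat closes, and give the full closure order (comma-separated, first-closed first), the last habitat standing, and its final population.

Closure order: Fernhollow, Dunmere, Elkhorn, Juniper, Hollowpine, Cedarfen
Last habitat: Ashgrove with 107 animals

Round 1: Ashgrove=3 Cedarfen=4 Dunmere=24 Elkhorn=15 Fernhollow=22 Hollowpine=16 Juniper=23 → close Fernhollow (overflow 14)
  22÷6 = 3 each, +1 to first 4
Round 2: Ashgrove=7 Cedarfen=8 Dunmere=28 Elkhorn=19 Hollowpine=19 Juniper=26 → close Dunmere (overflow 17)
  28÷5 = 5 each, +1 to first 3
Round 3: Ashgrove=13 Cedarfen=14 Elkhorn=25 Hollowpine=24 Juniper=31 → close Elkhorn (overflow 20)
  25÷4 = 6 each, +1 to first 1
Round 4: Ashgrove=20 Cedarfen=20 Hollowpine=30 Juniper=37 → close Juniper (overflow 25)
  37÷3 = 12 each, +1 to first 1
Round 5: Ashgrove=33 Cedarfen=32 Hollowpine=42 → close Hollowpine (overflow 28)
  42÷2 = 21 each, +1 to first 0
Round 6: Ashgrove=54 Cedarfen=53 → close Cedarfen (overflow 48)
  53÷1 = 53 each, +1 to first 0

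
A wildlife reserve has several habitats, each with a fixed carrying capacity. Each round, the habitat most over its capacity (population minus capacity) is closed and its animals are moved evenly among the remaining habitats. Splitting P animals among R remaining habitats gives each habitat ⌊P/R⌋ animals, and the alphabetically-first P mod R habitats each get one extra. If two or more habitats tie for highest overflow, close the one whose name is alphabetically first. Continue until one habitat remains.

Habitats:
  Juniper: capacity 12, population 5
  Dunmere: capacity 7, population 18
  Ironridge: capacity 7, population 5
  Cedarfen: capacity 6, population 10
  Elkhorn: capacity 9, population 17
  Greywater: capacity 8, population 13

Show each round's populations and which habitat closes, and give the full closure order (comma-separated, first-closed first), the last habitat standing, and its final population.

Round 1: Cedarfen=10 Dunmere=18 Elkhorn=17 Greywater=13 Ironridge=5 Juniper=5 → close Dunmere (overflow 11)
  18÷5 = 3 each, +1 to first 3
Round 2: Cedarfen=14 Elkhorn=21 Greywater=17 Ironridge=8 Juniper=8 → close Elkhorn (overflow 12)
  21÷4 = 5 each, +1 to first 1
Round 3: Cedarfen=20 Greywater=22 Ironridge=13 Juniper=13 → close Cedarfen (overflow 14)
  20÷3 = 6 each, +1 to first 2
Round 4: Greywater=29 Ironridge=20 Juniper=19 → close Greywater (overflow 21)
  29÷2 = 14 each, +1 to first 1
Round 5: Ironridge=35 Juniper=33 → close Ironridge (overflow 28)
  35÷1 = 35 each, +1 to first 0

Closure order: Dunmere, Elkhorn, Cedarfen, Greywater, Ironridge
Last habitat: Juniper with 68 animals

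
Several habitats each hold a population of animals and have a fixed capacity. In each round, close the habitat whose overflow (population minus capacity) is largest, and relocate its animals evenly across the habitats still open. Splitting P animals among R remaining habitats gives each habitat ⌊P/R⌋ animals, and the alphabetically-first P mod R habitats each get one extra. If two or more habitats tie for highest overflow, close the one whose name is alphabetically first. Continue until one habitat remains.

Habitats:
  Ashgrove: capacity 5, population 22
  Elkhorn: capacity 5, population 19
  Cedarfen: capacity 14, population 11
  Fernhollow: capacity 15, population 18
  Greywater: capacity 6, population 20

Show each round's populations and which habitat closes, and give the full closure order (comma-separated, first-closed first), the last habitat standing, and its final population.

Round 1: Ashgrove=22 Cedarfen=11 Elkhorn=19 Fernhollow=18 Greywater=20 → close Ashgrove (overflow 17)
  22÷4 = 5 each, +1 to first 2
Round 2: Cedarfen=17 Elkhorn=25 Fernhollow=23 Greywater=25 → close Elkhorn (overflow 20)
  25÷3 = 8 each, +1 to first 1
Round 3: Cedarfen=26 Fernhollow=31 Greywater=33 → close Greywater (overflow 27)
  33÷2 = 16 each, +1 to first 1
Round 4: Cedarfen=43 Fernhollow=47 → close Fernhollow (overflow 32)
  47÷1 = 47 each, +1 to first 0

Closure order: Ashgrove, Elkhorn, Greywater, Fernhollow
Last habitat: Cedarfen with 90 animals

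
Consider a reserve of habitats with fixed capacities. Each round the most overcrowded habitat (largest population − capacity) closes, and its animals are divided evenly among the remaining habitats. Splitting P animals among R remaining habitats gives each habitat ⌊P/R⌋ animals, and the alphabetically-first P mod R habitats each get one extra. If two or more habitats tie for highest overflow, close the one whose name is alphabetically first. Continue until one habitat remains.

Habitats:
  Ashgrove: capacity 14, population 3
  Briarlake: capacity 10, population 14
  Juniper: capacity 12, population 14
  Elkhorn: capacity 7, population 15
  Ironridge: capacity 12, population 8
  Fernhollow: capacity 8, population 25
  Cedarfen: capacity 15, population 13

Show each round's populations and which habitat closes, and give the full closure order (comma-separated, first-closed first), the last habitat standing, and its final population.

Round 1: Ashgrove=3 Briarlake=14 Cedarfen=13 Elkhorn=15 Fernhollow=25 Ironridge=8 Juniper=14 → close Fernhollow (overflow 17)
  25÷6 = 4 each, +1 to first 1
Round 2: Ashgrove=8 Briarlake=18 Cedarfen=17 Elkhorn=19 Ironridge=12 Juniper=18 → close Elkhorn (overflow 12)
  19÷5 = 3 each, +1 to first 4
Round 3: Ashgrove=12 Briarlake=22 Cedarfen=21 Ironridge=16 Juniper=21 → close Briarlake (overflow 12)
  22÷4 = 5 each, +1 to first 2
Round 4: Ashgrove=18 Cedarfen=27 Ironridge=21 Juniper=26 → close Juniper (overflow 14)
  26÷3 = 8 each, +1 to first 2
Round 5: Ashgrove=27 Cedarfen=36 Ironridge=29 → close Cedarfen (overflow 21)
  36÷2 = 18 each, +1 to first 0
Round 6: Ashgrove=45 Ironridge=47 → close Ironridge (overflow 35)
  47÷1 = 47 each, +1 to first 0

Closure order: Fernhollow, Elkhorn, Briarlake, Juniper, Cedarfen, Ironridge
Last habitat: Ashgrove with 92 animals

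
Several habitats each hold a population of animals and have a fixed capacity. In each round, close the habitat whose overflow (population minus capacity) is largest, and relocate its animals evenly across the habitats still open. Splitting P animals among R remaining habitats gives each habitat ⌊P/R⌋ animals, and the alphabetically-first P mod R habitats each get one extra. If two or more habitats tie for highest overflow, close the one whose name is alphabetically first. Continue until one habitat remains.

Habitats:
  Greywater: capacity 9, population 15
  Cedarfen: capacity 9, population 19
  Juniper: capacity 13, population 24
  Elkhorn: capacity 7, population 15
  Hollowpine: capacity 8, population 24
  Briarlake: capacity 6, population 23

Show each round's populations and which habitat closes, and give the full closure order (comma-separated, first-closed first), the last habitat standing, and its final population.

Round 1: Briarlake=23 Cedarfen=19 Elkhorn=15 Greywater=15 Hollowpine=24 Juniper=24 → close Briarlake (overflow 17)
  23÷5 = 4 each, +1 to first 3
Round 2: Cedarfen=24 Elkhorn=20 Greywater=20 Hollowpine=28 Juniper=28 → close Hollowpine (overflow 20)
  28÷4 = 7 each, +1 to first 0
Round 3: Cedarfen=31 Elkhorn=27 Greywater=27 Juniper=35 → close Cedarfen (overflow 22)
  31÷3 = 10 each, +1 to first 1
Round 4: Elkhorn=38 Greywater=37 Juniper=45 → close Juniper (overflow 32)
  45÷2 = 22 each, +1 to first 1
Round 5: Elkhorn=61 Greywater=59 → close Elkhorn (overflow 54)
  61÷1 = 61 each, +1 to first 0

Closure order: Briarlake, Hollowpine, Cedarfen, Juniper, Elkhorn
Last habitat: Greywater with 120 animals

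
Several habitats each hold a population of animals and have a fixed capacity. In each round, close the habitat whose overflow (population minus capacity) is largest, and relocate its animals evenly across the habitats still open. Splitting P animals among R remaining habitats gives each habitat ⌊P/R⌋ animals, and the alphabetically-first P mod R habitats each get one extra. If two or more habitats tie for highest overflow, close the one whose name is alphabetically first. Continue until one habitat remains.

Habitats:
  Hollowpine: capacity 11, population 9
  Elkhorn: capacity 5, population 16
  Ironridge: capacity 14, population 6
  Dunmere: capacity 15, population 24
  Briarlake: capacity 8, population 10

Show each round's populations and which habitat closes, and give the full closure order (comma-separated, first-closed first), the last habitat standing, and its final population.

Round 1: Briarlake=10 Dunmere=24 Elkhorn=16 Hollowpine=9 Ironridge=6 → close Elkhorn (overflow 11)
  16÷4 = 4 each, +1 to first 0
Round 2: Briarlake=14 Dunmere=28 Hollowpine=13 Ironridge=10 → close Dunmere (overflow 13)
  28÷3 = 9 each, +1 to first 1
Round 3: Briarlake=24 Hollowpine=22 Ironridge=19 → close Briarlake (overflow 16)
  24÷2 = 12 each, +1 to first 0
Round 4: Hollowpine=34 Ironridge=31 → close Hollowpine (overflow 23)
  34÷1 = 34 each, +1 to first 0

Closure order: Elkhorn, Dunmere, Briarlake, Hollowpine
Last habitat: Ironridge with 65 animals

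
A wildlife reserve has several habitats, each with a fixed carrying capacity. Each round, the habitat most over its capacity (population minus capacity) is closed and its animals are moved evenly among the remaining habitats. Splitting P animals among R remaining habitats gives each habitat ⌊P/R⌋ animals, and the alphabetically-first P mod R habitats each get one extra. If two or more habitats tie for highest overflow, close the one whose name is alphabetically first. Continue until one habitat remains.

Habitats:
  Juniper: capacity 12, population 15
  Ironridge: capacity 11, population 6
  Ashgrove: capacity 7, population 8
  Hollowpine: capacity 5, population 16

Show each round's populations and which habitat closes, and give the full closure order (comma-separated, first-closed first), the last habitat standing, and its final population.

Round 1: Ashgrove=8 Hollowpine=16 Ironridge=6 Juniper=15 → close Hollowpine (overflow 11)
  16÷3 = 5 each, +1 to first 1
Round 2: Ashgrove=14 Ironridge=11 Juniper=20 → close Juniper (overflow 8)
  20÷2 = 10 each, +1 to first 0
Round 3: Ashgrove=24 Ironridge=21 → close Ashgrove (overflow 17)
  24÷1 = 24 each, +1 to first 0

Closure order: Hollowpine, Juniper, Ashgrove
Last habitat: Ironridge with 45 animals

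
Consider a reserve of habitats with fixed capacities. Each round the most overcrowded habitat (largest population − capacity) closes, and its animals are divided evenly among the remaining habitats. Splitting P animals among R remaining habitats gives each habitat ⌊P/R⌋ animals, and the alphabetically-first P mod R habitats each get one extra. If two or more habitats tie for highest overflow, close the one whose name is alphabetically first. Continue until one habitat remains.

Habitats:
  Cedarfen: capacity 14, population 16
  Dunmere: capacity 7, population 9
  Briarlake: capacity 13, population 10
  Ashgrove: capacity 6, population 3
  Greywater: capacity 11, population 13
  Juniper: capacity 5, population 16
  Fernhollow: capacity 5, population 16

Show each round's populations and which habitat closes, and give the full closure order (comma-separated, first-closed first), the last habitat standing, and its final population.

Round 1: Ashgrove=3 Briarlake=10 Cedarfen=16 Dunmere=9 Fernhollow=16 Greywater=13 Juniper=16 → close Fernhollow (overflow 11)
  16÷6 = 2 each, +1 to first 4
Round 2: Ashgrove=6 Briarlake=13 Cedarfen=19 Dunmere=12 Greywater=15 Juniper=18 → close Juniper (overflow 13)
  18÷5 = 3 each, +1 to first 3
Round 3: Ashgrove=10 Briarlake=17 Cedarfen=23 Dunmere=15 Greywater=18 → close Cedarfen (overflow 9)
  23÷4 = 5 each, +1 to first 3
Round 4: Ashgrove=16 Briarlake=23 Dunmere=21 Greywater=23 → close Dunmere (overflow 14)
  21÷3 = 7 each, +1 to first 0
Round 5: Ashgrove=23 Briarlake=30 Greywater=30 → close Greywater (overflow 19)
  30÷2 = 15 each, +1 to first 0
Round 6: Ashgrove=38 Briarlake=45 → close Ashgrove (overflow 32)
  38÷1 = 38 each, +1 to first 0

Closure order: Fernhollow, Juniper, Cedarfen, Dunmere, Greywater, Ashgrove
Last habitat: Briarlake with 83 animals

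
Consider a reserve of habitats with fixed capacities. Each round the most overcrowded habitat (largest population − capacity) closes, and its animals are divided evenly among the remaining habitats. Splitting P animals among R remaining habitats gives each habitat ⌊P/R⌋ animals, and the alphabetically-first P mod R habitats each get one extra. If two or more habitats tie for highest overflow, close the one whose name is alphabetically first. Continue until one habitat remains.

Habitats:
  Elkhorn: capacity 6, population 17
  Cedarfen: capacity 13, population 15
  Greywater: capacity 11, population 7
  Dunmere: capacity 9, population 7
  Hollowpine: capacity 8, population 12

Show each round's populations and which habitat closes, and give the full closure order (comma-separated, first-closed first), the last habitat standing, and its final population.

Round 1: Cedarfen=15 Dunmere=7 Elkhorn=17 Greywater=7 Hollowpine=12 → close Elkhorn (overflow 11)
  17÷4 = 4 each, +1 to first 1
Round 2: Cedarfen=20 Dunmere=11 Greywater=11 Hollowpine=16 → close Hollowpine (overflow 8)
  16÷3 = 5 each, +1 to first 1
Round 3: Cedarfen=26 Dunmere=16 Greywater=16 → close Cedarfen (overflow 13)
  26÷2 = 13 each, +1 to first 0
Round 4: Dunmere=29 Greywater=29 → close Dunmere (overflow 20)
  29÷1 = 29 each, +1 to first 0

Closure order: Elkhorn, Hollowpine, Cedarfen, Dunmere
Last habitat: Greywater with 58 animals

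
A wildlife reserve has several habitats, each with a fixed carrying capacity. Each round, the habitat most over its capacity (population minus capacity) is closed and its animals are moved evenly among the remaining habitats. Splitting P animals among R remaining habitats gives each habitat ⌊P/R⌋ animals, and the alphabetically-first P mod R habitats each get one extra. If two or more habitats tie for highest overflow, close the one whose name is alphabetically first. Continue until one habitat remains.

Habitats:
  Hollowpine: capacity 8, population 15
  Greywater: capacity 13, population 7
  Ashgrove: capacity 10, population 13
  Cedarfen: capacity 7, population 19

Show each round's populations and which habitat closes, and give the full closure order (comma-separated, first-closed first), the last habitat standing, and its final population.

Closure order: Cedarfen, Hollowpine, Ashgrove
Last habitat: Greywater with 54 animals

Round 1: Ashgrove=13 Cedarfen=19 Greywater=7 Hollowpine=15 → close Cedarfen (overflow 12)
  19÷3 = 6 each, +1 to first 1
Round 2: Ashgrove=20 Greywater=13 Hollowpine=21 → close Hollowpine (overflow 13)
  21÷2 = 10 each, +1 to first 1
Round 3: Ashgrove=31 Greywater=23 → close Ashgrove (overflow 21)
  31÷1 = 31 each, +1 to first 0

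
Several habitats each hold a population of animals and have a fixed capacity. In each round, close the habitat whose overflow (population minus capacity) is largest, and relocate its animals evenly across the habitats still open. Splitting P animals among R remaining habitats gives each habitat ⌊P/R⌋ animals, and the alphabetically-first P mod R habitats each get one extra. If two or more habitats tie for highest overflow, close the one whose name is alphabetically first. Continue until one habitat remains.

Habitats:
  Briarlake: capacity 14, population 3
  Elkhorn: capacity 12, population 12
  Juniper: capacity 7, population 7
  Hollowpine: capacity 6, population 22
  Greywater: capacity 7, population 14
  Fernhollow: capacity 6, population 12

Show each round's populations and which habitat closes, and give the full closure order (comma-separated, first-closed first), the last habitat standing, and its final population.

Closure order: Hollowpine, Greywater, Fernhollow, Elkhorn, Juniper
Last habitat: Briarlake with 70 animals

Round 1: Briarlake=3 Elkhorn=12 Fernhollow=12 Greywater=14 Hollowpine=22 Juniper=7 → close Hollowpine (overflow 16)
  22÷5 = 4 each, +1 to first 2
Round 2: Briarlake=8 Elkhorn=17 Fernhollow=16 Greywater=18 Juniper=11 → close Greywater (overflow 11)
  18÷4 = 4 each, +1 to first 2
Round 3: Briarlake=13 Elkhorn=22 Fernhollow=20 Juniper=15 → close Fernhollow (overflow 14)
  20÷3 = 6 each, +1 to first 2
Round 4: Briarlake=20 Elkhorn=29 Juniper=21 → close Elkhorn (overflow 17)
  29÷2 = 14 each, +1 to first 1
Round 5: Briarlake=35 Juniper=35 → close Juniper (overflow 28)
  35÷1 = 35 each, +1 to first 0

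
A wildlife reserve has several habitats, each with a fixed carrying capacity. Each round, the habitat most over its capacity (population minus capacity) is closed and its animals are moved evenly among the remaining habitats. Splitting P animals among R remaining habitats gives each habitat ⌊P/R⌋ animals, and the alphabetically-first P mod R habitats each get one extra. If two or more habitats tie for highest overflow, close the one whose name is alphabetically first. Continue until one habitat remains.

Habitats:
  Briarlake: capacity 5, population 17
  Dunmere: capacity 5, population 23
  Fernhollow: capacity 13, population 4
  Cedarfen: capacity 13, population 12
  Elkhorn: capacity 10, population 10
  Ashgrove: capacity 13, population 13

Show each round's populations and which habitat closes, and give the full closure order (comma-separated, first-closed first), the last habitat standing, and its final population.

Round 1: Ashgrove=13 Briarlake=17 Cedarfen=12 Dunmere=23 Elkhorn=10 Fernhollow=4 → close Dunmere (overflow 18)
  23÷5 = 4 each, +1 to first 3
Round 2: Ashgrove=18 Briarlake=22 Cedarfen=17 Elkhorn=14 Fernhollow=8 → close Briarlake (overflow 17)
  22÷4 = 5 each, +1 to first 2
Round 3: Ashgrove=24 Cedarfen=23 Elkhorn=19 Fernhollow=13 → close Ashgrove (overflow 11)
  24÷3 = 8 each, +1 to first 0
Round 4: Cedarfen=31 Elkhorn=27 Fernhollow=21 → close Cedarfen (overflow 18)
  31÷2 = 15 each, +1 to first 1
Round 5: Elkhorn=43 Fernhollow=36 → close Elkhorn (overflow 33)
  43÷1 = 43 each, +1 to first 0

Closure order: Dunmere, Briarlake, Ashgrove, Cedarfen, Elkhorn
Last habitat: Fernhollow with 79 animals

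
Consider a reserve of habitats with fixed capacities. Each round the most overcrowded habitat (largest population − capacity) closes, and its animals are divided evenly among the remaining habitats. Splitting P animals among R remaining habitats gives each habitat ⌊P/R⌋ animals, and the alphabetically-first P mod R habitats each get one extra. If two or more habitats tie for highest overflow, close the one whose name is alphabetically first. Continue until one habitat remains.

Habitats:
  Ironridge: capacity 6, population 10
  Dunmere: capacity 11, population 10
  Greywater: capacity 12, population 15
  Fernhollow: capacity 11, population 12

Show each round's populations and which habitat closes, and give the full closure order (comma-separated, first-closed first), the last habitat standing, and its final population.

Round 1: Dunmere=10 Fernhollow=12 Greywater=15 Ironridge=10 → close Ironridge (overflow 4)
  10÷3 = 3 each, +1 to first 1
Round 2: Dunmere=14 Fernhollow=15 Greywater=18 → close Greywater (overflow 6)
  18÷2 = 9 each, +1 to first 0
Round 3: Dunmere=23 Fernhollow=24 → close Fernhollow (overflow 13)
  24÷1 = 24 each, +1 to first 0

Closure order: Ironridge, Greywater, Fernhollow
Last habitat: Dunmere with 47 animals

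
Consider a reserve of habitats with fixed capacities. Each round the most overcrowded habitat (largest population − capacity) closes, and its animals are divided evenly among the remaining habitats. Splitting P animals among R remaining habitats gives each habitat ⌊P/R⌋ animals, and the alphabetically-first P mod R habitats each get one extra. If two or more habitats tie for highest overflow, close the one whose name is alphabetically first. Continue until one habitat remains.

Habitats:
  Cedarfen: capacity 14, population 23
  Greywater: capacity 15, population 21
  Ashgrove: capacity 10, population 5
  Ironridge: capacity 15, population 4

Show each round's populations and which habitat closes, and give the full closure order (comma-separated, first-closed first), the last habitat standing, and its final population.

Round 1: Ashgrove=5 Cedarfen=23 Greywater=21 Ironridge=4 → close Cedarfen (overflow 9)
  23÷3 = 7 each, +1 to first 2
Round 2: Ashgrove=13 Greywater=29 Ironridge=11 → close Greywater (overflow 14)
  29÷2 = 14 each, +1 to first 1
Round 3: Ashgrove=28 Ironridge=25 → close Ashgrove (overflow 18)
  28÷1 = 28 each, +1 to first 0

Closure order: Cedarfen, Greywater, Ashgrove
Last habitat: Ironridge with 53 animals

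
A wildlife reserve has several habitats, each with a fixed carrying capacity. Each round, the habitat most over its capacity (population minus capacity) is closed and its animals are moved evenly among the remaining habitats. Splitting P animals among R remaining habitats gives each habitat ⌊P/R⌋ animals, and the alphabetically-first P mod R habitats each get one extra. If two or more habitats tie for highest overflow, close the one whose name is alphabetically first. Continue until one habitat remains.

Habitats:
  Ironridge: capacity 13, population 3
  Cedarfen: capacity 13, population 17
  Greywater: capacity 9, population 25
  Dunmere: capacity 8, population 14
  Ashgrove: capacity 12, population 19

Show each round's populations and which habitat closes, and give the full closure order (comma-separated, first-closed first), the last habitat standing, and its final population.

Closure order: Greywater, Ashgrove, Dunmere, Cedarfen
Last habitat: Ironridge with 78 animals

Round 1: Ashgrove=19 Cedarfen=17 Dunmere=14 Greywater=25 Ironridge=3 → close Greywater (overflow 16)
  25÷4 = 6 each, +1 to first 1
Round 2: Ashgrove=26 Cedarfen=23 Dunmere=20 Ironridge=9 → close Ashgrove (overflow 14)
  26÷3 = 8 each, +1 to first 2
Round 3: Cedarfen=32 Dunmere=29 Ironridge=17 → close Dunmere (overflow 21)
  29÷2 = 14 each, +1 to first 1
Round 4: Cedarfen=47 Ironridge=31 → close Cedarfen (overflow 34)
  47÷1 = 47 each, +1 to first 0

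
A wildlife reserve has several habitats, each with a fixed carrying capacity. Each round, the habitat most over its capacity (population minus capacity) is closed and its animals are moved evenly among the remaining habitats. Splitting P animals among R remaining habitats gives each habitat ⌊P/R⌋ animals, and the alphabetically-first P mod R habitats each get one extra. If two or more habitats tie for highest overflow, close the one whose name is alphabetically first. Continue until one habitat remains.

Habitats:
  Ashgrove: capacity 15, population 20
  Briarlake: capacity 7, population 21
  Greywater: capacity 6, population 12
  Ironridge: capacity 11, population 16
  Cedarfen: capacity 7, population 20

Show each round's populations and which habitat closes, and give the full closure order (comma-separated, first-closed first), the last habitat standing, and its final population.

Round 1: Ashgrove=20 Briarlake=21 Cedarfen=20 Greywater=12 Ironridge=16 → close Briarlake (overflow 14)
  21÷4 = 5 each, +1 to first 1
Round 2: Ashgrove=26 Cedarfen=25 Greywater=17 Ironridge=21 → close Cedarfen (overflow 18)
  25÷3 = 8 each, +1 to first 1
Round 3: Ashgrove=35 Greywater=25 Ironridge=29 → close Ashgrove (overflow 20)
  35÷2 = 17 each, +1 to first 1
Round 4: Greywater=43 Ironridge=46 → close Greywater (overflow 37)
  43÷1 = 43 each, +1 to first 0

Closure order: Briarlake, Cedarfen, Ashgrove, Greywater
Last habitat: Ironridge with 89 animals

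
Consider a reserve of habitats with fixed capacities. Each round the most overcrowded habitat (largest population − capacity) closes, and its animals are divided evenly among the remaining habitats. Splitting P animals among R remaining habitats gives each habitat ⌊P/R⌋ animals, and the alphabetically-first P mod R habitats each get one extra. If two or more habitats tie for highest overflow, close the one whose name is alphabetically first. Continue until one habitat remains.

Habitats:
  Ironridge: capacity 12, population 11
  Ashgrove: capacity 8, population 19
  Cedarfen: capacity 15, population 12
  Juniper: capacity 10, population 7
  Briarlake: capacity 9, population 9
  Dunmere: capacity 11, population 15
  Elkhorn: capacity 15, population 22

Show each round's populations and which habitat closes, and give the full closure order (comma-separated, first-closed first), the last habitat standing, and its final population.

Closure order: Ashgrove, Elkhorn, Dunmere, Briarlake, Ironridge, Cedarfen
Last habitat: Juniper with 95 animals

Round 1: Ashgrove=19 Briarlake=9 Cedarfen=12 Dunmere=15 Elkhorn=22 Ironridge=11 Juniper=7 → close Ashgrove (overflow 11)
  19÷6 = 3 each, +1 to first 1
Round 2: Briarlake=13 Cedarfen=15 Dunmere=18 Elkhorn=25 Ironridge=14 Juniper=10 → close Elkhorn (overflow 10)
  25÷5 = 5 each, +1 to first 0
Round 3: Briarlake=18 Cedarfen=20 Dunmere=23 Ironridge=19 Juniper=15 → close Dunmere (overflow 12)
  23÷4 = 5 each, +1 to first 3
Round 4: Briarlake=24 Cedarfen=26 Ironridge=25 Juniper=20 → close Briarlake (overflow 15)
  24÷3 = 8 each, +1 to first 0
Round 5: Cedarfen=34 Ironridge=33 Juniper=28 → close Ironridge (overflow 21)
  33÷2 = 16 each, +1 to first 1
Round 6: Cedarfen=51 Juniper=44 → close Cedarfen (overflow 36)
  51÷1 = 51 each, +1 to first 0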